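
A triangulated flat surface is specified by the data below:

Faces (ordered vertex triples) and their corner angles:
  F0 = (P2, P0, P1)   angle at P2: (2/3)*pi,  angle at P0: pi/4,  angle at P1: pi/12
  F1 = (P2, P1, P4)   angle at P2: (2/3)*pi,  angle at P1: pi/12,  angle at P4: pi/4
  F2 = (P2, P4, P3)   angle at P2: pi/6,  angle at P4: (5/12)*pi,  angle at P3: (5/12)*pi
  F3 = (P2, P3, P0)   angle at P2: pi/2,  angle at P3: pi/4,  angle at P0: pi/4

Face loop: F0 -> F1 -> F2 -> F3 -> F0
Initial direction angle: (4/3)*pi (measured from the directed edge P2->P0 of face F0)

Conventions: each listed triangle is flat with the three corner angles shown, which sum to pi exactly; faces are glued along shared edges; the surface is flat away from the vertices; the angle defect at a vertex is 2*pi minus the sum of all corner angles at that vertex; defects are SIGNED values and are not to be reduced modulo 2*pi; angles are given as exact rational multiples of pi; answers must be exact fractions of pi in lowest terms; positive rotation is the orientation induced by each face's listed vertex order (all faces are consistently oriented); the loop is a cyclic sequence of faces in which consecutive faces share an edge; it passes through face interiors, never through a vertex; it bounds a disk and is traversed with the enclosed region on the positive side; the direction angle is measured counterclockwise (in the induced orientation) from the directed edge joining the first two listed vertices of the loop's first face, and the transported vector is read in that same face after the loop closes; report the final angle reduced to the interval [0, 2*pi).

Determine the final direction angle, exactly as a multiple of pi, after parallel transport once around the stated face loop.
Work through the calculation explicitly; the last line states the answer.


enclosed vertex P2: corner angles sum to 2*pi, defect = 2*pi - 2*pi = 0
holonomy = initial angle + sum of enclosed defects (mod 2*pi), positive in the induced orientation
final angle = (4/3)*pi + 0 = (4/3)*pi (mod 2*pi)

Answer: final direction angle = (4/3)*pi


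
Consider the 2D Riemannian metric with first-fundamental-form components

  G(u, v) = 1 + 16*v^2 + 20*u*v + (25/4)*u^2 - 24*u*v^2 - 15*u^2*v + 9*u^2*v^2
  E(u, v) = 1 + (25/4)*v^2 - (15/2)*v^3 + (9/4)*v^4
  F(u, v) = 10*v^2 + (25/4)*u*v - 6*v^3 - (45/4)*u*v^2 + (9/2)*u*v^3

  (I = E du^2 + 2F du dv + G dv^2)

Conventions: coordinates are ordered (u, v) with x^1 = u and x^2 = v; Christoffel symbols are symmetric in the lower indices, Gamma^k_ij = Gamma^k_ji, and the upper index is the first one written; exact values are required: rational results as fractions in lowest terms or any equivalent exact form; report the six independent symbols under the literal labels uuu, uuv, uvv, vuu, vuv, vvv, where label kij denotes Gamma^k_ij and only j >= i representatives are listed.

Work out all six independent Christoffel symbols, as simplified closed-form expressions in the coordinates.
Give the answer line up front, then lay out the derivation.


Answer: Gamma_uuu = 0, Gamma_uuv = (18*v^3 - 45*v^2 + 25*v)/(36*u^2*v^2 - 60*u^2*v + 25*u^2 - 96*u*v^2 + 80*u*v + 9*v^4 - 30*v^3 + 89*v^2 + 4), Gamma_uvv = (18*u*v^2 - 30*u*v - 24*v^2 + 40*v)/(36*u^2*v^2 - 60*u^2*v + 25*u^2 - 96*u*v^2 + 80*u*v + 9*v^4 - 30*v^3 + 89*v^2 + 4), Gamma_vuu = 0, Gamma_vuv = (36*u*v^2 - 60*u*v + 25*u - 48*v^2 + 40*v)/(36*u^2*v^2 - 60*u^2*v + 25*u^2 - 96*u*v^2 + 80*u*v + 9*v^4 - 30*v^3 + 89*v^2 + 4), Gamma_vvv = (36*u^2*v - 30*u^2 - 96*u*v + 40*u + 64*v)/(36*u^2*v^2 - 60*u^2*v + 25*u^2 - 96*u*v^2 + 80*u*v + 9*v^4 - 30*v^3 + 89*v^2 + 4)

E = 1 + (25/4)*v^2 - (15/2)*v^3 + (9/4)*v^4; F = 10*v^2 + (25/4)*u*v - 6*v^3 - (45/4)*u*v^2 + (9/2)*u*v^3; G = 1 + 16*v^2 + 20*u*v + (25/4)*u^2 - 24*u*v^2 - 15*u^2*v + 9*u^2*v^2
Gamma^k_ij = (1/2) g^{kl} (d_i g_jl + d_j g_il - d_l g_ij), with g^inv = (1/(EG-F^2)) [[G, -F], [-F, E]]
first partials: E_u = 0, E_v = (25/2)*v - (45/2)*v^2 + 9*v^3, F_u = (25/4)*v - (45/4)*v^2 + (9/2)*v^3, F_v = 20*v + (25/4)*u - 18*v^2 - (45/2)*u*v + (27/2)*u*v^2, G_u = 20*v + (25/2)*u - 24*v^2 - 30*u*v + 18*u*v^2, G_v = 32*v + 20*u - 48*u*v - 15*u^2 + 18*u^2*v
D = EG - F^2 = 1 + (89/4)*v^2 + 20*u*v + (25/4)*u^2 - (15/2)*v^3 - 24*u*v^2 - 15*u^2*v + (9/4)*v^4 + 9*u^2*v^2
expanded: Gamma^u_uu = (G E_u - 2F F_u + F E_v)/(2D), Gamma^u_uv = (G E_v - F G_u)/(2D), Gamma^u_vv = (2G F_v - G G_u - F G_v)/(2D), Gamma^v_uu = (2E F_u - E E_v - F E_u)/(2D), Gamma^v_uv = (E G_u - F E_v)/(2D), Gamma^v_vv = (E G_v - 2F F_v + F G_u)/(2D); substitute and cancel common factors


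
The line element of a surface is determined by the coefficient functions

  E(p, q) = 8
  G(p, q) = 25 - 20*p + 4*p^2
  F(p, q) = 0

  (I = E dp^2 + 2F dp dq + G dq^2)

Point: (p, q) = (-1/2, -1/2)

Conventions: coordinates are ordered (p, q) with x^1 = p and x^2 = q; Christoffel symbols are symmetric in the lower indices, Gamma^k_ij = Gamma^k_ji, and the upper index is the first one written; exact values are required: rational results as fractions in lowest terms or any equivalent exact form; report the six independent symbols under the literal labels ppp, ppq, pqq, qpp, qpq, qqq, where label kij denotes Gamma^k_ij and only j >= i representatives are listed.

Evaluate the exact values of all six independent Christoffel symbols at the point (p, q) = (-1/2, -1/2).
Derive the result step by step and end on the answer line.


E = 8, F = 0, G = 36 at the point
E_p = 0, E_q = 0, F_p = 0, F_q = 0, G_p = -24, G_q = 0
EG - F^2 = 288;  g^inv = (1/288) * [[36, 0], [0, 8]]
first-kind symbols [ij,l] = (1/2)(d_i g_jl + d_j g_il - d_l g_ij): [pp,p] = E_p/2 = 0, [pp,q] = F_p - E_q/2 = 0, [pq,p] = E_q/2 = 0, [pq,q] = G_p/2 = -12, [qq,p] = F_q - G_p/2 = 12, [qq,q] = G_q/2 = 0
Gamma^p_ij = (G*[ij,p] - F*[ij,q])/(EG - F^2), Gamma^q_ij = (E*[ij,q] - F*[ij,p])/(EG - F^2)

Answer: Gamma_ppp = 0, Gamma_ppq = 0, Gamma_pqq = 3/2, Gamma_qpp = 0, Gamma_qpq = -1/3, Gamma_qqq = 0


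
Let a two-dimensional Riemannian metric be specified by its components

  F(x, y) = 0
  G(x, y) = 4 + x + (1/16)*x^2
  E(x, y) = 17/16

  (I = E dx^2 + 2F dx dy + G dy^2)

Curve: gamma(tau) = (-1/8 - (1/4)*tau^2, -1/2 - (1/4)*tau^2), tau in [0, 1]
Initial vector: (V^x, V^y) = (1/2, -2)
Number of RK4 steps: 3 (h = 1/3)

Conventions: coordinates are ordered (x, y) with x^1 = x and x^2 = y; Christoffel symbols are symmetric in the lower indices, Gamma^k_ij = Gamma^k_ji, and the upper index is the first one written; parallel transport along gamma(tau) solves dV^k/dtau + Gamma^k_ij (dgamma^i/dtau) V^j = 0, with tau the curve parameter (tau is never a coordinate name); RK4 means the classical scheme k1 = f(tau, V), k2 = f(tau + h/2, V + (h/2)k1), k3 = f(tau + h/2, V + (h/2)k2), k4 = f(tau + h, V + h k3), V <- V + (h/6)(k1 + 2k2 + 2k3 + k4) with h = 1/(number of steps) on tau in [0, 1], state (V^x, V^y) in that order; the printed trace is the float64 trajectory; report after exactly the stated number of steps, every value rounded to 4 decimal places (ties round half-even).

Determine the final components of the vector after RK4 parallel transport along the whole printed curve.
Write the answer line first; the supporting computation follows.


Answer: V^x = 0.7306, V^y = -2.0454

gamma'(tau) = (-(1/2)*tau, -(1/2)*tau); f(tau, V)^k = -Gamma^k_ij(gamma(tau)) gamma'^i(tau) V^j; h = 1/3; intermediate values shown to 6 dp
curve data and Christoffel symbols at the stage parameters:
  tau = 0.000000: gamma = (-0.125000, -0.500000), gamma' = (0.000000, 0.000000); Gamma_xxx = 0.000000, Gamma_xxy = 0.000000, Gamma_xyy = -0.463235, Gamma_yxx = 0.000000, Gamma_yxy = 0.126984, Gamma_yyy = 0.000000
  tau = 0.166667: gamma = (-0.131944, -0.506944), gamma' = (-0.083333, -0.083333); Gamma_xxx = 0.000000, Gamma_xxy = 0.000000, Gamma_xyy = -0.462827, Gamma_yxx = 0.000000, Gamma_yxy = 0.127096, Gamma_yyy = 0.000000
  tau = 0.333333: gamma = (-0.152778, -0.527778), gamma' = (-0.166667, -0.166667); Gamma_xxx = 0.000000, Gamma_xxy = 0.000000, Gamma_xyy = -0.461601, Gamma_yxx = 0.000000, Gamma_yxy = 0.127434, Gamma_yyy = 0.000000
  tau = 0.500000: gamma = (-0.187500, -0.562500), gamma' = (-0.250000, -0.250000); Gamma_xxx = 0.000000, Gamma_xxy = 0.000000, Gamma_xyy = -0.459559, Gamma_yxx = 0.000000, Gamma_yxy = 0.128000, Gamma_yyy = 0.000000
  tau = 0.666667: gamma = (-0.236111, -0.611111), gamma' = (-0.333333, -0.333333); Gamma_xxx = 0.000000, Gamma_xxy = 0.000000, Gamma_xyy = -0.456699, Gamma_yxx = 0.000000, Gamma_yxy = 0.128801, Gamma_yyy = 0.000000
  tau = 0.833333: gamma = (-0.298611, -0.673611), gamma' = (-0.416667, -0.416667); Gamma_xxx = 0.000000, Gamma_xxy = 0.000000, Gamma_xyy = -0.453023, Gamma_yxx = 0.000000, Gamma_yxy = 0.129847, Gamma_yyy = 0.000000
  tau = 1.000000: gamma = (-0.375000, -0.750000), gamma' = (-0.500000, -0.500000); Gamma_xxx = 0.000000, Gamma_xxy = 0.000000, Gamma_xyy = -0.448529, Gamma_yxx = 0.000000, Gamma_yxy = 0.131148, Gamma_yyy = 0.000000
step 0: V^x = 0.5000, V^y = -2.0000
step 1: k1 = (0.000000, 0.000000), k2 = (0.077138, -0.015887), k3 = (0.077240, -0.015779), k4 = (0.154272, -0.031423); V <- V + (h/6)(k1 + 2k2 + 2k3 + k4): V^x = 0.5257, V^y = -2.0053
step 2: k1 = (0.154272, -0.031424), k2 = (0.230986, -0.046690), k3 = (0.231278, -0.046362), k4 = (0.307620, -0.060876); V <- V + (h/6)(k1 + 2k2 + 2k3 + k4): V^x = 0.6027, V^y = -2.0207
step 3: k1 = (0.307622, -0.060879), k2 = (0.383348, -0.074492), k3 = (0.383776, -0.073932), k4 = (0.458705, -0.086210); V <- V + (h/6)(k1 + 2k2 + 2k3 + k4): V^x = 0.7306, V^y = -2.0454


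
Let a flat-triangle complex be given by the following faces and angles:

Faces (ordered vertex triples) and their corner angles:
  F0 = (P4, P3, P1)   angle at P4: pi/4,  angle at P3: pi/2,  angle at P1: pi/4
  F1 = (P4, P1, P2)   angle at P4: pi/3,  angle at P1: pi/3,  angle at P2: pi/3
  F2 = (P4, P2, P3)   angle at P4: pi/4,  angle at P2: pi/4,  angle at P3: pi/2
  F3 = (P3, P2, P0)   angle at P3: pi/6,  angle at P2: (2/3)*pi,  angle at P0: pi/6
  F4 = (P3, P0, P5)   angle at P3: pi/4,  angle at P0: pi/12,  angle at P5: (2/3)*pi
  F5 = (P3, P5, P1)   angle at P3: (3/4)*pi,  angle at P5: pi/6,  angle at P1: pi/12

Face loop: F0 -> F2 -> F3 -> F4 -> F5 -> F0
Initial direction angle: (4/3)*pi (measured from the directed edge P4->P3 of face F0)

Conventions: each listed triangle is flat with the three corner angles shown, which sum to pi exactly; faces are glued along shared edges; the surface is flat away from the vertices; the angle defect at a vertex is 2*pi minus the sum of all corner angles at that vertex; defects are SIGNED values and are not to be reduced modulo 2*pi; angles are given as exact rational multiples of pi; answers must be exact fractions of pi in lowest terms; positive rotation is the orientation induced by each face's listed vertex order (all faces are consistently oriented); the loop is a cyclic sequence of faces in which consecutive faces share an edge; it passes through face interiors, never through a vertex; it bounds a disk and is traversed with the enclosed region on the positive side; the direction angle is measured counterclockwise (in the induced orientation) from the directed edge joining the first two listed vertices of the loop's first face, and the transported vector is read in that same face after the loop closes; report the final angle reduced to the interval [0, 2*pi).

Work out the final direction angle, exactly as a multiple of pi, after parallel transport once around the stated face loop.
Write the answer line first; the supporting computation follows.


Answer: final direction angle = (7/6)*pi

enclosed vertex P3: corner angles sum to (13/6)*pi, defect = 2*pi - (13/6)*pi = -pi/6
holonomy = initial angle + sum of enclosed defects (mod 2*pi), positive in the induced orientation
final angle = (4/3)*pi - pi/6 = (7/6)*pi (mod 2*pi)


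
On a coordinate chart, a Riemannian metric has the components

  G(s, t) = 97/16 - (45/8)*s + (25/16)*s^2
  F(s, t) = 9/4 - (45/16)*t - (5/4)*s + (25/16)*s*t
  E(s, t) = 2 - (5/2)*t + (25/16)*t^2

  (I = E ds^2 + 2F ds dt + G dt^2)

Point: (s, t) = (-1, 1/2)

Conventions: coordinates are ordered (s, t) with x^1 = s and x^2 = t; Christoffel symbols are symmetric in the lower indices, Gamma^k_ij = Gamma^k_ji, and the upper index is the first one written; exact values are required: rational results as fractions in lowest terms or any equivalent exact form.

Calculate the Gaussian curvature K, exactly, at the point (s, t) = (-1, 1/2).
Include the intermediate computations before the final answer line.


E = 73/64, F = 21/16, G = 53/4, EG - F^2 = 857/64 at the point
E_s = 0, E_t = -15/16, F_s = -15/32, F_t = -35/8, G_s = -35/4, G_t = 0
E_tt = 25/8, F_st = 25/16, G_ss = 25/8
By Brioschi, K is (det M1 - det M2) divided by (EG - F^2) squared.
M1 = [[-E_tt/2 + F_st - G_ss/2, E_s/2, F_s - E_t/2], [F_t - G_s/2, E, F], [G_t/2, F, G]] = [[-25/16, 0, 0], [0, 73/64, 21/16], [0, 21/16, 53/4]]; det M1 = -21425/1024
M2 = [[0, E_t/2, G_s/2], [E_t/2, E, F], [G_s/2, F, G]] = [[0, -15/32, -35/8], [-15/32, 73/64, 21/16], [-35/8, 21/16, 53/4]]; det M2 = -19825/1024
det M1 - det M2 = -25/16; K = -25/16 / (857/64)^2 = -6400/734449

Answer: K = -6400/734449


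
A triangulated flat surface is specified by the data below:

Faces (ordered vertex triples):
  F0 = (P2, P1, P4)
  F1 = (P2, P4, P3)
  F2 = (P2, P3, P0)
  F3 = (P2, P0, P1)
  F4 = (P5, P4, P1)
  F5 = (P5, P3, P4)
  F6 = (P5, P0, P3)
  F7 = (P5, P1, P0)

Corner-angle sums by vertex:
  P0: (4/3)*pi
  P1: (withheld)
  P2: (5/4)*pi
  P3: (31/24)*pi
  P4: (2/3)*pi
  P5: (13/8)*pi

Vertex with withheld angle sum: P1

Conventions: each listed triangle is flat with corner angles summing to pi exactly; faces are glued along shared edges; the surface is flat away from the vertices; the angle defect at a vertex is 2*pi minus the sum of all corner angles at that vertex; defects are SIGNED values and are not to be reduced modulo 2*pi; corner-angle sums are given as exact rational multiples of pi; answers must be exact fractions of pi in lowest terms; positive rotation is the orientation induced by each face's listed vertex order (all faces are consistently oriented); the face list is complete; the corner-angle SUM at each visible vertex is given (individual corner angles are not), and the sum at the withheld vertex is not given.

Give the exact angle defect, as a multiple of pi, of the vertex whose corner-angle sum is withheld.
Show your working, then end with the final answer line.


V = 6, E = 12, F = 8; chi = V - E + F = 2
Gauss-Bonnet: total defect = 2*pi*chi = 4*pi; visible defects sum to (23/6)*pi

Answer: defect(P1) = pi/6


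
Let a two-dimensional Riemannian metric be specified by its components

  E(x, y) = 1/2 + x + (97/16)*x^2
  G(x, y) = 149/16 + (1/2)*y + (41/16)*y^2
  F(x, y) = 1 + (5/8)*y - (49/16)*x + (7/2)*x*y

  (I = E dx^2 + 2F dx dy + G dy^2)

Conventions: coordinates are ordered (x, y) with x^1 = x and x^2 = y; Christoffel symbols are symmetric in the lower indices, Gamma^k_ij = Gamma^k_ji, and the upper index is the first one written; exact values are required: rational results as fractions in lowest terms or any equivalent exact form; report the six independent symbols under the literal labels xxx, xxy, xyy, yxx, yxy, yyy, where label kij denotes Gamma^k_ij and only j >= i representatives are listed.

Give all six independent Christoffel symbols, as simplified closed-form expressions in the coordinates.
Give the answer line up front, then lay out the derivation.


Answer: Gamma_xxx = (841*x*y^2 + 6264*x*y + 12052*x - 232*y^2 - 342*y + 1976)/(841*x^2*y^2 + 6264*x^2*y + 12052*x^2 - 464*x*y^2 - 684*x*y + 3952*x + 228*y^2 - 256*y + 936), Gamma_xxy = 0, Gamma_xyy = (2233*x*y + 8540*x - 616*y + 1426)/(841*x^2*y^2 + 6264*x^2*y + 12052*x^2 - 464*x*y^2 - 684*x*y + 3952*x + 228*y^2 - 256*y + 936), Gamma_yxx = (-522*x*y - 1944*x + 368*y - 520)/(841*x^2*y^2 + 6264*x^2*y + 12052*x^2 - 464*x*y^2 - 684*x*y + 3952*x + 228*y^2 - 256*y + 936), Gamma_yxy = 0, Gamma_yyy = (841*x^2*y + 3132*x^2 - 464*x*y - 342*x + 228*y - 128)/(841*x^2*y^2 + 6264*x^2*y + 12052*x^2 - 464*x*y^2 - 684*x*y + 3952*x + 228*y^2 - 256*y + 936)

E = 1/2 + x + (97/16)*x^2; F = 1 + (5/8)*y - (49/16)*x + (7/2)*x*y; G = 149/16 + (1/2)*y + (41/16)*y^2
Gamma^k_ij = (1/2) g^{kl} (d_i g_jl + d_j g_il - d_l g_ij), with g^inv = (1/(EG-F^2)) [[G, -F], [-F, E]]
first partials: E_x = 1 + (97/8)*x, E_y = 0, F_x = -49/16 + (7/2)*y, F_y = 5/8 + (7/2)*x, G_x = 0, G_y = 1/2 + (41/8)*y
D = EG - F^2 = 117/32 - y + (247/16)*x + (57/64)*y^2 - (171/64)*x*y + (3013/64)*x^2 - (29/16)*x*y^2 + (783/32)*x^2*y + (841/256)*x^2*y^2
expanded: Gamma^x_xx = (G E_x - 2F F_x + F E_y)/(2D), Gamma^x_xy = (G E_y - F G_x)/(2D), Gamma^x_yy = (2G F_y - G G_x - F G_y)/(2D), Gamma^y_xx = (2E F_x - E E_y - F E_x)/(2D), Gamma^y_xy = (E G_x - F E_y)/(2D), Gamma^y_yy = (E G_y - 2F F_y + F G_x)/(2D); substitute and cancel common factors


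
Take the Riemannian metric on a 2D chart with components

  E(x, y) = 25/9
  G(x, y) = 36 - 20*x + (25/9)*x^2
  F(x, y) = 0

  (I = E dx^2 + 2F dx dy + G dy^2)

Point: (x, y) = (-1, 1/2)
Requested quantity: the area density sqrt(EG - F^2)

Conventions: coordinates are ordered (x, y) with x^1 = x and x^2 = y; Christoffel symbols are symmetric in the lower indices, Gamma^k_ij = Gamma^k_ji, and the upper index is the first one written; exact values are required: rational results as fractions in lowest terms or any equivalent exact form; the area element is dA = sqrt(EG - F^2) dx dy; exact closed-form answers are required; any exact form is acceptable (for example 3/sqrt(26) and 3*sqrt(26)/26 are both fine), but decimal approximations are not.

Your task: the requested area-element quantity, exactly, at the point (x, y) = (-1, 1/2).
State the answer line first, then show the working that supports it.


Answer: sqrt(EG - F^2) = 115/9

E = 25/9, F = 0, G = 529/9; EG - F^2 = 13225/81


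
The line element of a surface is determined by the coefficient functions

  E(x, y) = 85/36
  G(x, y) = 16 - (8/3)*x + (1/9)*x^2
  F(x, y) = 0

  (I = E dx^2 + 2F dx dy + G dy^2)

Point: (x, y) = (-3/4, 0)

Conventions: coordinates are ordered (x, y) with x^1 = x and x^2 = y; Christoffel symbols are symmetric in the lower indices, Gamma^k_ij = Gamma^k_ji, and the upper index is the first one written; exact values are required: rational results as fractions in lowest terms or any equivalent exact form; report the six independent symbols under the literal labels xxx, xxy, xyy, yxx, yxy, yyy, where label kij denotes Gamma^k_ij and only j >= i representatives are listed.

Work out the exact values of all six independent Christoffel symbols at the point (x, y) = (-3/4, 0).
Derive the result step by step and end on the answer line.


E = 85/36, F = 0, G = 289/16 at the point
E_x = 0, E_y = 0, F_x = 0, F_y = 0, G_x = -17/6, G_y = 0
EG - F^2 = 24565/576;  g^inv = (576/24565) * [[289/16, 0], [0, 85/36]]
first-kind symbols [ij,l] = (1/2)(d_i g_jl + d_j g_il - d_l g_ij): [xx,x] = E_x/2 = 0, [xx,y] = F_x - E_y/2 = 0, [xy,x] = E_y/2 = 0, [xy,y] = G_x/2 = -17/12, [yy,x] = F_y - G_x/2 = 17/12, [yy,y] = G_y/2 = 0
Gamma^x_ij = (G*[ij,x] - F*[ij,y])/(EG - F^2), Gamma^y_ij = (E*[ij,y] - F*[ij,x])/(EG - F^2)

Answer: Gamma_xxx = 0, Gamma_xxy = 0, Gamma_xyy = 3/5, Gamma_yxx = 0, Gamma_yxy = -4/51, Gamma_yyy = 0


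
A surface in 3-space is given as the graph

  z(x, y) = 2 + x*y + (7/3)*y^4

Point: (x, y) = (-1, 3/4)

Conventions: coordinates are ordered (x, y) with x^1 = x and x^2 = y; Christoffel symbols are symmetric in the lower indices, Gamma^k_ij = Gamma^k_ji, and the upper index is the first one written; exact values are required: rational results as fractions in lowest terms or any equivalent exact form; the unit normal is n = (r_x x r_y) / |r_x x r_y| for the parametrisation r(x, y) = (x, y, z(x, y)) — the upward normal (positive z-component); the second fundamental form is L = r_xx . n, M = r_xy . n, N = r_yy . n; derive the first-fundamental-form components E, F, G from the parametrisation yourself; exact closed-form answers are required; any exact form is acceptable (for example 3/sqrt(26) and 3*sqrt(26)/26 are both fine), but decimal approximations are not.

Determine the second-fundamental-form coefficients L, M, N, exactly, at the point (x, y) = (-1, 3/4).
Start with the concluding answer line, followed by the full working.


Answer: L = 0, M = 16*sqrt(2609)/2609, N = 252*sqrt(2609)/2609

z_x = 3/4, z_y = 47/16, z_xx = 0, z_xy = 1, z_yy = 63/4
E = 25/16, F = 141/64, G = 2465/256; answer radicand W^2 = 2609/256
unnormalised second-form numerators: l = 0, m = 1, n = 63/4; L = l/sqrt(2609/256), and similarly M = m/sqrt(W^2), N = n/sqrt(W^2)


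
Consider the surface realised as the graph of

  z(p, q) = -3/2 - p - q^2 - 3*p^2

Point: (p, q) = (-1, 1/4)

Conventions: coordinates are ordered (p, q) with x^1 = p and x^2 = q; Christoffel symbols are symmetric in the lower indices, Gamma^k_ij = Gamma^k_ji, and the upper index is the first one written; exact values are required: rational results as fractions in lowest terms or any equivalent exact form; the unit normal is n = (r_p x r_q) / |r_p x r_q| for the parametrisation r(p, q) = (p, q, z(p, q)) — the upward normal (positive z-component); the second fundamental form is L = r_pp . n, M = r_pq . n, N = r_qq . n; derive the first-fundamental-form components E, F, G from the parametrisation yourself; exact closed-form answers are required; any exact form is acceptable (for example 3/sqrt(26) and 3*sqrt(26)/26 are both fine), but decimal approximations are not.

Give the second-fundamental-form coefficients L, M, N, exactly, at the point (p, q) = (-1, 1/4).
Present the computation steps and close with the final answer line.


z_p = 5, z_q = -1/2, z_pp = -6, z_pq = 0, z_qq = -2
E = 26, F = -5/2, G = 5/4; answer radicand W^2 = 105/4
unnormalised second-form numerators: l = -6, m = 0, n = -2; L = l/sqrt(105/4), and similarly M = m/sqrt(W^2), N = n/sqrt(W^2)

Answer: L = -4*sqrt(105)/35, M = 0, N = -4*sqrt(105)/105


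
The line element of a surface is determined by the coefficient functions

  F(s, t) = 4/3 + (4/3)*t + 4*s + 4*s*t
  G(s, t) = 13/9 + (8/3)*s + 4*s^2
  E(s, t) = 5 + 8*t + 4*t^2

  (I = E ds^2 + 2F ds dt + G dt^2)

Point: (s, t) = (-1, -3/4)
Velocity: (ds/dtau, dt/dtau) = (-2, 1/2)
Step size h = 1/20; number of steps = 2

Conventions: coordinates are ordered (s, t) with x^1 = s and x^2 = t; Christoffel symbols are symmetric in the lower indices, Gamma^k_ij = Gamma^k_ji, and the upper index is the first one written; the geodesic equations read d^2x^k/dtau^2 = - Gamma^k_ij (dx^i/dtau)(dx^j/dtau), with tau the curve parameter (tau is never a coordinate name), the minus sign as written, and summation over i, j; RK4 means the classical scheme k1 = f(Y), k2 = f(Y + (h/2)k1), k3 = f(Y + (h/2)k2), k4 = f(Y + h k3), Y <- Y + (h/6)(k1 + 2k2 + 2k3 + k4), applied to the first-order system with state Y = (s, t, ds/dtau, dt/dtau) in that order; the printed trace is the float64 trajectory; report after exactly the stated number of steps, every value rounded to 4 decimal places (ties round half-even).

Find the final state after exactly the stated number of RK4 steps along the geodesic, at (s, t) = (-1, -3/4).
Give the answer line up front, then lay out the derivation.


Answer: s = -1.1972, t = -0.7076, ds/dtau = -1.9495, dt/dtau = 0.3589

f(Y) = (ds/dtau, dt/dtau, -Gamma^s_ij Y'^i Y'^j, -Gamma^t_ij Y'^i Y'^j) with the Gammas evaluated at the stage position; h = 0.050000; intermediate values shown to 6 dp
step 0: s = -1.0000, t = -0.7500, ds/dtau = -2.0000, dt/dtau = 0.5000
step 1:
  k1: at (s, t) = (-1.000000, -0.750000), (ds/dtau, dt/dtau) = (-2.000000, 0.500000); Gamma_sss = 0.000000, Gamma_sst = 0.330275, Gamma_stt = 0.000000, Gamma_tss = 0.000000, Gamma_tst = -0.880734, Gamma_ttt = 0.000000; k1 = (-2.000000, 0.500000, 0.660550, -1.761468)
  k2: at (s, t) = (-1.050000, -0.737500), (ds/dtau, dt/dtau) = (-1.983486, 0.455963); Gamma_sss = 0.000000, Gamma_sst = 0.315309, Gamma_stt = 0.000000, Gamma_tss = 0.000000, Gamma_tst = -0.860843, Gamma_ttt = 0.000000; k2 = (-1.983486, 0.455963, 0.570329, -1.557087)
  k3: at (s, t) = (-1.049587, -0.738601), (ds/dtau, dt/dtau) = (-1.985742, 0.461073); Gamma_sss = 0.000000, Gamma_sst = 0.314428, Gamma_stt = 0.000000, Gamma_tss = 0.000000, Gamma_tst = -0.861556, Gamma_ttt = 0.000000; k3 = (-1.985742, 0.461073, 0.575762, -1.577633)
  k4: at (s, t) = (-1.099287, -0.726946), (ds/dtau, dt/dtau) = (-1.971212, 0.421118); Gamma_sss = 0.000000, Gamma_sst = 0.299649, Gamma_stt = 0.000000, Gamma_tss = 0.000000, Gamma_tst = -0.840559, Gamma_ttt = 0.000000; k4 = (-1.971212, 0.421118, 0.497486, -1.395519)
  Y <- Y + (h/6)(k1 + 2k2 + 2k3 + k4): s = -1.0992, t = -0.7270, ds/dtau = -1.9712, dt/dtau = 0.4214
step 2:
  k1: at (s, t) = (-1.099247, -0.727040), (ds/dtau, dt/dtau) = (-1.971248, 0.421446); Gamma_sss = 0.000000, Gamma_sst = 0.299584, Gamma_stt = 0.000000, Gamma_tss = 0.000000, Gamma_tst = -0.840619, Gamma_ttt = 0.000000; k1 = (-1.971248, 0.421446, 0.497773, -1.396731)
  k2: at (s, t) = (-1.148528, -0.716504), (ds/dtau, dt/dtau) = (-1.958804, 0.386528); Gamma_sss = 0.000000, Gamma_sst = 0.284946, Gamma_stt = 0.000000, Gamma_tss = 0.000000, Gamma_tst = -0.819363, Gamma_ttt = 0.000000; k2 = (-1.958804, 0.386528, 0.431483, -1.240734)
  k3: at (s, t) = (-1.148217, -0.717377), (ds/dtau, dt/dtau) = (-1.960461, 0.390428); Gamma_sss = 0.000000, Gamma_sst = 0.284354, Gamma_stt = 0.000000, Gamma_tss = 0.000000, Gamma_tst = -0.819876, Gamma_ttt = 0.000000; k3 = (-1.960461, 0.390428, 0.435301, -1.255097)
  k4: at (s, t) = (-1.197270, -0.707519), (ds/dtau, dt/dtau) = (-1.949483, 0.358692); Gamma_sss = 0.000000, Gamma_sst = 0.270332, Gamma_stt = 0.000000, Gamma_tss = 0.000000, Gamma_tst = -0.798513, Gamma_ttt = 0.000000; k4 = (-1.949483, 0.358692, 0.378067, -1.116741)
  Y <- Y + (h/6)(k1 + 2k2 + 2k3 + k4): s = -1.1972, t = -0.7076, ds/dtau = -1.9495, dt/dtau = 0.3589


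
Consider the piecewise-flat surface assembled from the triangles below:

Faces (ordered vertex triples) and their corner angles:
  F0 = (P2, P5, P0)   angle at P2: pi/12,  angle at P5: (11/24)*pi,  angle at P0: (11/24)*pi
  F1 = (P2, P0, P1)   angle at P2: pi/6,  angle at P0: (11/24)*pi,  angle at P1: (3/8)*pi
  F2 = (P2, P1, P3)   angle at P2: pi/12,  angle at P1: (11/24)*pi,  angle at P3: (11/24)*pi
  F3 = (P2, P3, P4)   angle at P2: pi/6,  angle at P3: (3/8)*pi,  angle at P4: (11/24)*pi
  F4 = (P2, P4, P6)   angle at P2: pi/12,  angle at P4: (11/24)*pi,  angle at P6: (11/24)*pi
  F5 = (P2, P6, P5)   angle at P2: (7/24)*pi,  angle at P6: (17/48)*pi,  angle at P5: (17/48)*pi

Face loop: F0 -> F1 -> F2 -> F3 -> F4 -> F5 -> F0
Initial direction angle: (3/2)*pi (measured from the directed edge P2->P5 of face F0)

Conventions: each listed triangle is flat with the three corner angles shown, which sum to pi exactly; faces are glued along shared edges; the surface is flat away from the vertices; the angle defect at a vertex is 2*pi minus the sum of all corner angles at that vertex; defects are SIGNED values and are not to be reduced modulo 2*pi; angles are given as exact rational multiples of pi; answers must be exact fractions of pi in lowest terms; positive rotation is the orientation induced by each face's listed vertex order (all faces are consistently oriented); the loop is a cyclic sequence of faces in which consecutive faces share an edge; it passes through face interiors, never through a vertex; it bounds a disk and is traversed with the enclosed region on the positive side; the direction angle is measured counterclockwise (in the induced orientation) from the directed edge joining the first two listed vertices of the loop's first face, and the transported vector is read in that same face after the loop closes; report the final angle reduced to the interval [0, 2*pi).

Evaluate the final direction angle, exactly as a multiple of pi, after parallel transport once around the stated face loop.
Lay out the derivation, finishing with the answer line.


enclosed vertex P2: corner angles sum to (7/8)*pi, defect = 2*pi - (7/8)*pi = (9/8)*pi
holonomy = initial angle + sum of enclosed defects (mod 2*pi), positive in the induced orientation
final angle = (3/2)*pi + (9/8)*pi = (5/8)*pi (mod 2*pi)

Answer: final direction angle = (5/8)*pi


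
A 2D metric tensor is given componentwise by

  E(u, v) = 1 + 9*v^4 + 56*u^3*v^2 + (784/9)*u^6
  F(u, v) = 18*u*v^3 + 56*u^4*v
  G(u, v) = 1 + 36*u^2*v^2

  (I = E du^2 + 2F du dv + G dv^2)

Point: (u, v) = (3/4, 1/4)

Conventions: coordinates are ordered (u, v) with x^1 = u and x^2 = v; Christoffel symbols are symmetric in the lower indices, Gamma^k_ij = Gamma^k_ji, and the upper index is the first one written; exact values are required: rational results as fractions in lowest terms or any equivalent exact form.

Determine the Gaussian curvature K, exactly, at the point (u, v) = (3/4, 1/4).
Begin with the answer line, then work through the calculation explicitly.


Answer: K = 70272/380689

E = 1153/64, F = 297/64, G = 145/64, EG - F^2 = 617/32 at the point
E_u = 2079/16, E_v = 99/8, F_u = 765/32, F_v = 81/4, G_u = 27/8, G_v = 81/8
E_vv = 54, F_uv = 783/8, G_uu = 9/2
Apply the Brioschi formula K = (det M1 - det M2)/(EG - F^2)^2 over the derivative matrices of E, F, G.
M1 = [[-E_vv/2 + F_uv - G_uu/2, E_u/2, F_u - E_v/2], [F_v - G_u/2, E, F], [G_v/2, F, G]] = [[549/8, 2079/32, 567/32], [297/16, 1153/64, 297/64], [81/16, 297/64, 145/64]]; det M1 = 3519/128
M2 = [[0, E_v/2, G_u/2], [E_v/2, E, F], [G_u/2, F, G]] = [[0, 99/16, 27/16], [99/16, 1153/64, 297/64], [27/16, 297/64, 145/64]]; det M2 = -5265/128
det M1 - det M2 = 549/8; K = 549/8 / (617/32)^2 = 70272/380689


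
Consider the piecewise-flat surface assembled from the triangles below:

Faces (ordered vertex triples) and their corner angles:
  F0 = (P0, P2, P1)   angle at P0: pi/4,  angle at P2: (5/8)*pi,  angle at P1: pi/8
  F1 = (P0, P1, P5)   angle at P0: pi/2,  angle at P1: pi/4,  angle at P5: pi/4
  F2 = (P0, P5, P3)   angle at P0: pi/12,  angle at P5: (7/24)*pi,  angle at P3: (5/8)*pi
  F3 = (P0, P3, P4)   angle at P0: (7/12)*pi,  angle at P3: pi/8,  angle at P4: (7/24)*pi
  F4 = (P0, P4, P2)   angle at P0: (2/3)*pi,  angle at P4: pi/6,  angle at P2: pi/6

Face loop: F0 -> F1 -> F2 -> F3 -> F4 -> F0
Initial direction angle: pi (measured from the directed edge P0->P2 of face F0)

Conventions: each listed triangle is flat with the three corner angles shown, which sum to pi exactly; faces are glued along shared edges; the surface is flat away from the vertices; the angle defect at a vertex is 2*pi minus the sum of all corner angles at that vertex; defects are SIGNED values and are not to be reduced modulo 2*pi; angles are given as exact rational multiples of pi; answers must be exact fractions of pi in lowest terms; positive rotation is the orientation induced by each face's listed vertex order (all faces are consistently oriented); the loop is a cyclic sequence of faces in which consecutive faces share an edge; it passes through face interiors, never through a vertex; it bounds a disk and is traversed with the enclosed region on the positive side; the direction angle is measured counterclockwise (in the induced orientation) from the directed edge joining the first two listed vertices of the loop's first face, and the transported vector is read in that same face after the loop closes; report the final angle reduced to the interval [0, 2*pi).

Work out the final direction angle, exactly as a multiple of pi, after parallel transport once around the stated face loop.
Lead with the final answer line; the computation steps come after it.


Answer: final direction angle = (11/12)*pi

enclosed vertex P0: corner angles sum to (25/12)*pi, defect = 2*pi - (25/12)*pi = -pi/12
summing the enclosed defects onto the initial angle, mod 2*pi in the induced orientation:
final angle = pi - pi/12 = (11/12)*pi (mod 2*pi)


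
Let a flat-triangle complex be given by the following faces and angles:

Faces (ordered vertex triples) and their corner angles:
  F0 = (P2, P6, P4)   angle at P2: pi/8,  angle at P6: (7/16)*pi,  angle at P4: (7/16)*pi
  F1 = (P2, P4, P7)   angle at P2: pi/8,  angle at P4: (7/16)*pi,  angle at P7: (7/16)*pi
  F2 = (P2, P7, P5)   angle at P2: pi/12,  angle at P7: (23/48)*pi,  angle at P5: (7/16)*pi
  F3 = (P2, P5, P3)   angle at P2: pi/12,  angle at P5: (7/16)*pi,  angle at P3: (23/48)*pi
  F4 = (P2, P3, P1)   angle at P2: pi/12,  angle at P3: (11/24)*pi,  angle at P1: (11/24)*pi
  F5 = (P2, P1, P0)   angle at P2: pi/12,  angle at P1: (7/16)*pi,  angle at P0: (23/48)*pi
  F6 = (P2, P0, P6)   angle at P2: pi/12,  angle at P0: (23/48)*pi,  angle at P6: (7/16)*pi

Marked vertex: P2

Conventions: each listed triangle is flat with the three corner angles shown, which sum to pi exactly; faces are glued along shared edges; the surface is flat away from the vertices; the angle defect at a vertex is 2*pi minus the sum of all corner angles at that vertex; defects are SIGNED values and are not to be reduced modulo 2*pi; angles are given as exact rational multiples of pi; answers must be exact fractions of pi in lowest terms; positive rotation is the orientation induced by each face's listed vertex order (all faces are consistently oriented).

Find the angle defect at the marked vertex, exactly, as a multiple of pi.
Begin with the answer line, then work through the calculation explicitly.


Answer: defect(P2) = (4/3)*pi

Sum of corner angles at P2: (2/3)*pi
defect = 2*pi - (2/3)*pi


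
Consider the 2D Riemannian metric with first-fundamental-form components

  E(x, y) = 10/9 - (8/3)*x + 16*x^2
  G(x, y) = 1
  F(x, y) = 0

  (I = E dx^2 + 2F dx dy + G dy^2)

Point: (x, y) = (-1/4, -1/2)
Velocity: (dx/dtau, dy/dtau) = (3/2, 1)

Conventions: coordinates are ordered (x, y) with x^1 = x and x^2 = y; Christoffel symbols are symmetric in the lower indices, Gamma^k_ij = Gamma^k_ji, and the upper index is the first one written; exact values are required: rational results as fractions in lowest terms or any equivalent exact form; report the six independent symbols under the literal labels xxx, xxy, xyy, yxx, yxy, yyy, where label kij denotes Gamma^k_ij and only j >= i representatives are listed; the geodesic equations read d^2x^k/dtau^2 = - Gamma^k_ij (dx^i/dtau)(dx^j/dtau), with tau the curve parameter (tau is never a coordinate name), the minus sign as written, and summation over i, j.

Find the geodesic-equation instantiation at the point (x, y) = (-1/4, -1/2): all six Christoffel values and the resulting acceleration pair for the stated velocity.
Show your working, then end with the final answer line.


E = 25/9, F = 0, G = 1 at the point
E_x = -32/3, E_y = 0, F_x = 0, F_y = 0, G_x = 0, G_y = 0
EG - F^2 = 25/9;  g^inv = (9/25) * [[1, 0], [0, 25/9]]
first-kind symbols [ij,l] = (1/2)(d_i g_jl + d_j g_il - d_l g_ij): [xx,x] = E_x/2 = -16/3, [xx,y] = F_x - E_y/2 = 0, [xy,x] = E_y/2 = 0, [xy,y] = G_x/2 = 0, [yy,x] = F_y - G_x/2 = 0, [yy,y] = G_y/2 = 0
Gamma^x_ij = (G*[ij,x] - F*[ij,y])/(EG - F^2), Gamma^y_ij = (E*[ij,y] - F*[ij,x])/(EG - F^2)
Gamma_xxx = -48/25, Gamma_xxy = 0, Gamma_xyy = 0, Gamma_yxx = 0, Gamma_yxy = 0, Gamma_yyy = 0
d^2x/dtau^2 = -(Gamma_xxx*(3/2)^2 + 2*Gamma_xxy*(3/2)*(1) + Gamma_xyy*(1)^2) = 108/25
d^2y/dtau^2 = -(Gamma_yxx*(3/2)^2 + 2*Gamma_yxy*(3/2)*(1) + Gamma_yyy*(1)^2) = 0

Answer: Gamma_xxx = -48/25, Gamma_xxy = 0, Gamma_xyy = 0, Gamma_yxx = 0, Gamma_yxy = 0, Gamma_yyy = 0; accelerations (d^2x/dtau^2, d^2y/dtau^2) = (108/25, 0)


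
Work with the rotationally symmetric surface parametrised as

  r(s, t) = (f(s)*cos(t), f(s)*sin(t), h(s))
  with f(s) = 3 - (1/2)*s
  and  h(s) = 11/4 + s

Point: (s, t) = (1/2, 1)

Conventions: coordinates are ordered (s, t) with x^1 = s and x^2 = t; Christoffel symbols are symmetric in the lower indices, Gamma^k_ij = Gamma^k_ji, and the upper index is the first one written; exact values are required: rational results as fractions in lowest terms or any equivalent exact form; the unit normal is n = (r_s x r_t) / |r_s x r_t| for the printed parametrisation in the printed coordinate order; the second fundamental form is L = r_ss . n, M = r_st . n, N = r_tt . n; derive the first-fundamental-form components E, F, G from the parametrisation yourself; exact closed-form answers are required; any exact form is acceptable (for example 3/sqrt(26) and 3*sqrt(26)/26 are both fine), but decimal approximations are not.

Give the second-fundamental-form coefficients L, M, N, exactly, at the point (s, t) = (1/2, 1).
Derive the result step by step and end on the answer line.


f = 11/4, f' = -1/2, f'' = 0, h' = 1, h'' = 0
E = 5/4, F = 0, G = 121/16; answer radicand W^2 = 5/4
unnormalised second-form numerators: l = 0, m = 0, n = 11/4; L = l/sqrt(5/4), and similarly M = m/sqrt(W^2), N = n/sqrt(W^2)

Answer: L = 0, M = 0, N = 11*sqrt(5)/10


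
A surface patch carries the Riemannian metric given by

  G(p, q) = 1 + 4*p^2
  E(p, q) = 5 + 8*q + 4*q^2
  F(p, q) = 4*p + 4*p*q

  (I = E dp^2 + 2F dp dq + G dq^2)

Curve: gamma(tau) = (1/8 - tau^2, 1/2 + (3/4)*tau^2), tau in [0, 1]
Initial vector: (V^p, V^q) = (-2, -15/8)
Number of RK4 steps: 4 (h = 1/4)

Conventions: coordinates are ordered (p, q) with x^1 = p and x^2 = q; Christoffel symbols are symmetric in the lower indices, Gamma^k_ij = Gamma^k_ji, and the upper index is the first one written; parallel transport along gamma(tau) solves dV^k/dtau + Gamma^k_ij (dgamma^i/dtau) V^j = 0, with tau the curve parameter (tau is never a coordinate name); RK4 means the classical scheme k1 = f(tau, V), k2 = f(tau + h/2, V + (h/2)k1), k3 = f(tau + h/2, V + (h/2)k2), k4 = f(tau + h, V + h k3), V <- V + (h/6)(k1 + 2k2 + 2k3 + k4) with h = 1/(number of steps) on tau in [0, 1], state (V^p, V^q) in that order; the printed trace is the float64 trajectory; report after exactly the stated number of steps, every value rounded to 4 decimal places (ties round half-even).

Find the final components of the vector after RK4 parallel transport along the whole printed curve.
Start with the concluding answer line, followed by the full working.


Answer: V^p = -2.1488, V^q = -1.8529

gamma'(tau) = (-2*tau, (3/2)*tau); f(tau, V)^k = -Gamma^k_ij(gamma(tau)) gamma'^i(tau) V^j; h = 1/4; intermediate values shown to 6 dp
curve data and Christoffel symbols at the stage parameters:
  tau = 0.000000: gamma = (0.125000, 0.500000), gamma' = (0.000000, 0.000000); Gamma_ppp = 0.000000, Gamma_ppq = 0.596273, Gamma_pqq = 0.000000, Gamma_qpp = 0.000000, Gamma_qpq = 0.049689, Gamma_qqq = 0.000000
  tau = 0.125000: gamma = (0.109375, 0.511719), gamma' = (-0.250000, 0.187500); Gamma_ppp = 0.000000, Gamma_ppq = 0.593469, Gamma_pqq = 0.000000, Gamma_qpp = 0.000000, Gamma_qpq = 0.042938, Gamma_qqq = 0.000000
  tau = 0.250000: gamma = (0.062500, 0.546875), gamma' = (-0.500000, 0.375000); Gamma_ppp = 0.000000, Gamma_ppq = 0.584448, Gamma_pqq = 0.000000, Gamma_qpp = 0.000000, Gamma_qpq = 0.023614, Gamma_qqq = 0.000000
  tau = 0.375000: gamma = (-0.015625, 0.605469), gamma' = (-0.750000, 0.562500); Gamma_ppp = 0.000000, Gamma_ppq = 0.567750, Gamma_pqq = 0.000000, Gamma_qpp = 0.000000, Gamma_qpq = -0.005526, Gamma_qqq = 0.000000
  tau = 0.500000: gamma = (-0.125000, 0.687500), gamma' = (-1.000000, 0.750000); Gamma_ppp = 0.000000, Gamma_ppq = 0.542033, Gamma_pqq = 0.000000, Gamma_qpp = 0.000000, Gamma_qpq = -0.040151, Gamma_qqq = 0.000000
  tau = 0.625000: gamma = (-0.265625, 0.792969), gamma' = (-1.250000, 0.937500); Gamma_ppp = 0.000000, Gamma_ppq = 0.507163, Gamma_pqq = 0.000000, Gamma_qpp = 0.000000, Gamma_qpq = -0.075135, Gamma_qqq = 0.000000
  tau = 0.750000: gamma = (-0.437500, 0.921875), gamma' = (-1.500000, 1.125000); Gamma_ppp = 0.000000, Gamma_ppq = 0.464781, Gamma_pqq = 0.000000, Gamma_qpp = 0.000000, Gamma_qpq = -0.105804, Gamma_qqq = 0.000000
  tau = 0.875000: gamma = (-0.640625, 1.074219), gamma' = (-1.750000, 1.312500); Gamma_ppp = 0.000000, Gamma_ppq = 0.417955, Gamma_pqq = 0.000000, Gamma_qpp = 0.000000, Gamma_qpq = -0.129086, Gamma_qqq = 0.000000
  tau = 1.000000: gamma = (-0.875000, 1.250000), gamma' = (-2.000000, 1.500000); Gamma_ppp = 0.000000, Gamma_ppq = 0.370180, Gamma_pqq = 0.000000, Gamma_qpp = 0.000000, Gamma_qpq = -0.143959, Gamma_qqq = 0.000000
step 0: V^p = -2.0000, V^q = -1.8750
step 1: k1 = (0.000000, 0.000000), k2 = (-0.055638, -0.004025), k3 = (-0.054939, -0.003975), k4 = (-0.106864, -0.004318); V <- V + (h/6)(k1 + 2k2 + 2k3 + k4): V^p = -2.0137, V^q = -1.8758
step 2: k1 = (-0.106836, -0.004317), k2 = (-0.151640, 0.001476), k3 = (-0.149543, 0.001455), k4 = (-0.182770, 0.013538); V <- V + (h/6)(k1 + 2k2 + 2k3 + k4): V^p = -2.0508, V^q = -1.8752
step 3: k1 = (-0.182716, 0.013534), k2 = (-0.201770, 0.029892), k3 = (-0.199341, 0.029532), k4 = (-0.203807, 0.046395); V <- V + (h/6)(k1 + 2k2 + 2k3 + k4): V^p = -2.1004, V^q = -1.8678
step 4: k1 = (-0.203920, 0.046421), k2 = (-0.195711, 0.060445), k3 = (-0.194991, 0.060223), k4 = (-0.178337, 0.069353); V <- V + (h/6)(k1 + 2k2 + 2k3 + k4): V^p = -2.1488, V^q = -1.8529
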